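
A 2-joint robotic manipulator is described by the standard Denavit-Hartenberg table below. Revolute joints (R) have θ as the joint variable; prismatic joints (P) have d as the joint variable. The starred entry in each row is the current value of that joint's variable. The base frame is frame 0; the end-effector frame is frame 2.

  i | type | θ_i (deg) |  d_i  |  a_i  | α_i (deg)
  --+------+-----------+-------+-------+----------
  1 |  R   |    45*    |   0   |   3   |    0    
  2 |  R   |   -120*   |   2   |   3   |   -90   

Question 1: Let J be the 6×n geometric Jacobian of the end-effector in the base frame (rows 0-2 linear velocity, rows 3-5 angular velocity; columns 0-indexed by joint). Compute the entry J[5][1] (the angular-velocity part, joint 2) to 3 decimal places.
axis z_1 = (0.0000,0.0000,1.0000); lever o_n−o_1 = (0.7765,-2.8978,2.0000)
cross product → J_v[:, 1] = (2.8978,0.7765,-0.0000)
J_ω[:, 1] = z_1
entry J[5][1] = 1.0000

1.000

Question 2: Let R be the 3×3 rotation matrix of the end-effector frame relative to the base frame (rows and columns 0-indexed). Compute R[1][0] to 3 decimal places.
-0.966

End-effector x-axis (col 0 of R) = (0.2588,-0.9659,0.0000)
R[1][0] = -0.9659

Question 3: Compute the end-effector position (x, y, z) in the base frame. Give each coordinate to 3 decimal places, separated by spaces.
after link 1: o_1 = (2.1213, 2.1213, 0.0000)
after link 2: o_2 = (2.8978, -0.7765, 2.0000)

2.898 -0.776 2.000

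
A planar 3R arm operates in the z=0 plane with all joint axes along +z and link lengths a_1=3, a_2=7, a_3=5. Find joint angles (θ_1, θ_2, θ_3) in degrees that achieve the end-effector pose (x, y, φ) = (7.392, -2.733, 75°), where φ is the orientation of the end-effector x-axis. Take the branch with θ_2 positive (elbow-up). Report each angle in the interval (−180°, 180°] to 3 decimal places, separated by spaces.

wrist centre = target − a_3·(cos φ, sin φ) = (6.0979, -7.5626)
cos θ_2 = (94.3778−3²−7²)/(2·3·7) = 0.8661; θ_2 = 29.9871° (elbow-up)
β = atan2(-7.5626,6.0979) = -51.1200°; ψ = atan2(3.4986,9.0630) = 21.1084°
θ_1 = β − ψ = -72.2284°
θ_3 = φ − θ_1 − θ_2 = 117.2414° (wrapped to (-180°,180°])

-72.228 29.987 117.241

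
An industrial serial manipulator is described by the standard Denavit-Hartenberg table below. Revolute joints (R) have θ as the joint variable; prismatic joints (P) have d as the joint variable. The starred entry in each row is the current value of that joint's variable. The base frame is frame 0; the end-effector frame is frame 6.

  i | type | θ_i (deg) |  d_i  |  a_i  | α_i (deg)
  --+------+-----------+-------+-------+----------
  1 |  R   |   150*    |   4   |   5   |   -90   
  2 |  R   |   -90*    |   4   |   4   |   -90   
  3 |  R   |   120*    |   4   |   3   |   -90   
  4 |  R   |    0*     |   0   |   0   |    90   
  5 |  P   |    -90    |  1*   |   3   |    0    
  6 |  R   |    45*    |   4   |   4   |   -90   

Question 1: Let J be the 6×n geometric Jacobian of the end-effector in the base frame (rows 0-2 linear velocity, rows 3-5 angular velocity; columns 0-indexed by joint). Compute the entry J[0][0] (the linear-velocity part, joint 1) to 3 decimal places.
axis z_0 = ẑ; lever o_n−o_0 = (-10.1435,10.4310,10.1334)
cross product → J_v[:, 0] = (-10.4310,-10.1435,0.0000)
J_ω[:, 0] = z_0
entry J[0][0] = -10.4310

-10.431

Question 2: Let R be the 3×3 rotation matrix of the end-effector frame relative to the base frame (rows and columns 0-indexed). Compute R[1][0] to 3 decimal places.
0.837

End-effector x-axis (col 0 of R) = (0.4830,0.8365,0.2588)
R[1][0] = 0.8365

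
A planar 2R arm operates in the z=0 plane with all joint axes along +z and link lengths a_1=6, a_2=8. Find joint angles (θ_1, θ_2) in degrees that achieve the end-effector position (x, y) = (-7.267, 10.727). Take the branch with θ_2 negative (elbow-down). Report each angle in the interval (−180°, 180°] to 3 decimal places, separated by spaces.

cos θ_2 = (167.8778−6²−8²)/(2·6·8) = 0.7071; θ_2 = -45.0037° (elbow-down)
β = atan2(10.7270,-7.2670) = 124.1157°; ψ = atan2(-5.6572,11.6565) = -25.8886°
θ_1 = β − ψ = 150.0043°

150.004 -45.004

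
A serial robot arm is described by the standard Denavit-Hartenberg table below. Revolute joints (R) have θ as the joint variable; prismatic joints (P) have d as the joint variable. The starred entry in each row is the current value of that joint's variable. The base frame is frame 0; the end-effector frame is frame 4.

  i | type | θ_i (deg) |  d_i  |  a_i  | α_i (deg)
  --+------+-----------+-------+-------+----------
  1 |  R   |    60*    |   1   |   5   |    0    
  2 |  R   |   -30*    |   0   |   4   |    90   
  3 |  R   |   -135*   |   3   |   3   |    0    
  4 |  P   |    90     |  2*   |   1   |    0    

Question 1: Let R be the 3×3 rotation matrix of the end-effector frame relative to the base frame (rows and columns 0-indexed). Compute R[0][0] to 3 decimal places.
End-effector x-axis (col 0 of R) = (0.6124,0.3536,-0.7071)
R[0][0] = 0.6124

0.612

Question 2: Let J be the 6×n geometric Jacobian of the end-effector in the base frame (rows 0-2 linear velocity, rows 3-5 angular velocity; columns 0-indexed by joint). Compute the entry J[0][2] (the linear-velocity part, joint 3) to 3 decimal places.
2.449

axis z_2 = (0.5000,-0.8660,0.0000); lever o_n−o_2 = (1.2753,-5.0372,-2.8284)
cross product → J_v[:, 2] = (2.4495,1.4142,-1.4142)
J_ω[:, 2] = z_2
entry J[0][2] = 2.4495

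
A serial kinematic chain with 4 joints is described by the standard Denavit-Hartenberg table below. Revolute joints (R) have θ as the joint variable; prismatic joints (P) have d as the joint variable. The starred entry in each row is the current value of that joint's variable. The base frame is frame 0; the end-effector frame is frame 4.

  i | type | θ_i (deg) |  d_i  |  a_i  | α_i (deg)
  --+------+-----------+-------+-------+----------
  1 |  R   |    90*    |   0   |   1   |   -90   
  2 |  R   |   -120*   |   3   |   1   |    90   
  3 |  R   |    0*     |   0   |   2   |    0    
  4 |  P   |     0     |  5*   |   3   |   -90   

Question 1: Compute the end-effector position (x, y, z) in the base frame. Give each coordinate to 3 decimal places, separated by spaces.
after link 1: o_1 = (0.0000, 1.0000, 0.0000)
after link 2: o_2 = (-3.0000, 0.5000, 0.8660)
after link 3: o_3 = (-3.0000, -0.5000, 2.5981)
after link 4: o_4 = (-3.0000, -6.3301, 2.6962)

-3.000 -6.330 2.696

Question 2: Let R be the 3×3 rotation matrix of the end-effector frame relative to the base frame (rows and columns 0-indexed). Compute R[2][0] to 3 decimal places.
End-effector x-axis (col 0 of R) = (0.0000,-0.5000,0.8660)
R[2][0] = 0.8660

0.866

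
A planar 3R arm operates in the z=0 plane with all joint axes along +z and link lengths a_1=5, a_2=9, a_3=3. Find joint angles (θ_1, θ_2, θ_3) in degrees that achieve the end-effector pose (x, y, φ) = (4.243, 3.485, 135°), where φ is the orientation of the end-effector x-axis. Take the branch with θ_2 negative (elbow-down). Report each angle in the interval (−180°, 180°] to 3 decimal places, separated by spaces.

114.187 -134.997 155.810

wrist centre = target − a_3·(cos φ, sin φ) = (6.3643, 1.3637)
cos θ_2 = (42.3642−5²−9²)/(2·5·9) = -0.7071; θ_2 = -134.9966° (elbow-down)
β = atan2(1.3637,6.3643) = 12.0939°; ψ = atan2(-6.3643,-1.3636) = -102.0930°
θ_1 = β − ψ = 114.1868°
θ_3 = φ − θ_1 − θ_2 = 155.8097° (wrapped to (-180°,180°])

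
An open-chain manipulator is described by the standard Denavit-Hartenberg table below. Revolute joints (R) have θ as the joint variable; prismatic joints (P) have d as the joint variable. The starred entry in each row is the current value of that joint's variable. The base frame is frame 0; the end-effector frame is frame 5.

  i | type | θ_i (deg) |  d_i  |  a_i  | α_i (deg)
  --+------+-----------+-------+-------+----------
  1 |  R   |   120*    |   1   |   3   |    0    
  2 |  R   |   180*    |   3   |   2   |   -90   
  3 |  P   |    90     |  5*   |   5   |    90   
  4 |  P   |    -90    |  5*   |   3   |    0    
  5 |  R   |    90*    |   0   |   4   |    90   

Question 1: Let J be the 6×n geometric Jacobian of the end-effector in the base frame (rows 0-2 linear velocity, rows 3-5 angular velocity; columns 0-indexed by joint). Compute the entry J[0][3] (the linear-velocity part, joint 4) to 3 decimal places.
0.500

prismatic axis z_3 = (0.5000,-0.8660,0.0000)
J_v[:, 3] = z_3; J_ω[:, 3] = (0,0,0)
entry J[0][3] = 0.5000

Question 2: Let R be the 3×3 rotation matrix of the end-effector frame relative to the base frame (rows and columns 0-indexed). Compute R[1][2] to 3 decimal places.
-0.500

End-effector z-axis (col 2 of R) = (-0.8660,-0.5000,-0.0000)
R[1][2] = -0.5000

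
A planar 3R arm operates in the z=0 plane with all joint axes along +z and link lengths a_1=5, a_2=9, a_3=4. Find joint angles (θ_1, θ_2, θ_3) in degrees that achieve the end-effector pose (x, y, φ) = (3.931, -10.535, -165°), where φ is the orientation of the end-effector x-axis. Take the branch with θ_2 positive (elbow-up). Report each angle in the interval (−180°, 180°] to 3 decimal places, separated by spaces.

wrist centre = target − a_3·(cos φ, sin φ) = (7.7947, -9.4997)
cos θ_2 = (151.0022−5²−9²)/(2·5·9) = 0.5000; θ_2 = 59.9984° (elbow-up)
β = atan2(-9.4997,7.7947) = -50.6305°; ψ = atan2(7.7941,9.5002) = 39.3659°
θ_1 = β − ψ = -89.9964°
θ_3 = φ − θ_1 − θ_2 = -135.0020° (wrapped to (-180°,180°])

-89.996 59.998 -135.002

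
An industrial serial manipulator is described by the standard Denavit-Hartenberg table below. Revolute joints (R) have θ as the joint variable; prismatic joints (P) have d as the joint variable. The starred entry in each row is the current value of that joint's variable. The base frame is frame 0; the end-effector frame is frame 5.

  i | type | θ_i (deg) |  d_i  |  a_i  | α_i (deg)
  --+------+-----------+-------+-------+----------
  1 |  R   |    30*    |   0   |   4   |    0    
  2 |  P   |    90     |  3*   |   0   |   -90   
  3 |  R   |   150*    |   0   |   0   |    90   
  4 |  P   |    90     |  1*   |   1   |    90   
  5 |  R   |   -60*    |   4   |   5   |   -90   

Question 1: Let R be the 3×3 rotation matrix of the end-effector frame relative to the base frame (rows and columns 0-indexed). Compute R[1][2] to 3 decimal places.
End-effector z-axis (col 2 of R) = (-0.8750,-0.2165,-0.4330)
R[1][2] = -0.2165

-0.217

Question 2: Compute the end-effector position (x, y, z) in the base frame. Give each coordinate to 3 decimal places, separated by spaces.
after link 1: o_1 = (3.4641, 2.0000, 0.0000)
after link 2: o_2 = (3.4641, 2.0000, 3.0000)
after link 3: o_3 = (3.4641, 2.0000, 3.0000)
after link 4: o_4 = (2.3481, 1.9330, 2.1340)
after link 5: o_5 = (2.9976, -4.1920, 3.8840)

2.998 -4.192 3.884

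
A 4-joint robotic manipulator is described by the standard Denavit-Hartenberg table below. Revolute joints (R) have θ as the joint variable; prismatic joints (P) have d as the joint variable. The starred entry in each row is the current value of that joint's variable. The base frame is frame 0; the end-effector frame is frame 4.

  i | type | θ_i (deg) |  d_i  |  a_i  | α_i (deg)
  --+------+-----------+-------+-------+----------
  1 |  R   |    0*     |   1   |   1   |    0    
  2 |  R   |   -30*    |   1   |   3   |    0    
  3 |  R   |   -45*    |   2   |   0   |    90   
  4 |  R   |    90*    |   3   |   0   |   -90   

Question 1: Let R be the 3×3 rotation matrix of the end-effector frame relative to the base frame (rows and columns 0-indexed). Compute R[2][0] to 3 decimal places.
1.000

End-effector x-axis (col 0 of R) = (0.0000,-0.0000,1.0000)
R[2][0] = 1.0000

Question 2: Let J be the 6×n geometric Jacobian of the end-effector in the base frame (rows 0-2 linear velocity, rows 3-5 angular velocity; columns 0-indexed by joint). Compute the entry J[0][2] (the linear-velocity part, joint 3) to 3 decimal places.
0.776

axis z_2 = (0.0000,0.0000,1.0000); lever o_n−o_2 = (-2.8978,-0.7765,2.0000)
cross product → J_v[:, 2] = (0.7765,-2.8978,0.0000)
J_ω[:, 2] = z_2
entry J[0][2] = 0.7765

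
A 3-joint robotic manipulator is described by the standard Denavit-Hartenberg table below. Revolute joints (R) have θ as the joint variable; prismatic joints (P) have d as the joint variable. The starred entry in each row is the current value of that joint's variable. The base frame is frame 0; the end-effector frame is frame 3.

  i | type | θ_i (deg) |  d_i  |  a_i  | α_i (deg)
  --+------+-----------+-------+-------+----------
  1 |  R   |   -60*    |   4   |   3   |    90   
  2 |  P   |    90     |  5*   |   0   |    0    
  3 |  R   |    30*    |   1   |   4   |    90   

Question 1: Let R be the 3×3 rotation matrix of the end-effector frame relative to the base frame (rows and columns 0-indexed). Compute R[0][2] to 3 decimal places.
End-effector z-axis (col 2 of R) = (0.4330,-0.7500,0.5000)
R[0][2] = 0.4330

0.433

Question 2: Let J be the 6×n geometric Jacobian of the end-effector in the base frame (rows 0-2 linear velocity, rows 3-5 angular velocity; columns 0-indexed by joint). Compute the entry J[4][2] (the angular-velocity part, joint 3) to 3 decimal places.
axis z_2 = (-0.8660,-0.5000,0.0000); lever o_n−o_2 = (-1.8660,1.2321,3.4641)
cross product → J_v[:, 2] = (-1.7321,3.0000,-2.0000)
J_ω[:, 2] = z_2
entry J[4][2] = -0.5000

-0.500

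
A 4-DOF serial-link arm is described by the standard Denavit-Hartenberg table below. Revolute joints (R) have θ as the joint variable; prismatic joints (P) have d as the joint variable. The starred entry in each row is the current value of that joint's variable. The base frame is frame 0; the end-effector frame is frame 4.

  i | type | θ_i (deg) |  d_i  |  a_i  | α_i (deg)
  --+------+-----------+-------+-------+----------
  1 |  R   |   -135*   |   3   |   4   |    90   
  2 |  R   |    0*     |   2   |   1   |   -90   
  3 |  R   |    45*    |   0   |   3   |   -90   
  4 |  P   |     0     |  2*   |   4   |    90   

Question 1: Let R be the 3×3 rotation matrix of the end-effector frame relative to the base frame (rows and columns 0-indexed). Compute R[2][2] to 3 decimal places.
1.000

End-effector z-axis (col 2 of R) = (0.0000,0.0000,1.0000)
R[2][2] = 1.0000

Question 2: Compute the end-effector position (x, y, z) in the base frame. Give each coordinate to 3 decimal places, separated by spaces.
-2.950 -9.121 3.000

after link 1: o_1 = (-2.8284, -2.8284, 3.0000)
after link 2: o_2 = (-4.9497, -2.1213, 3.0000)
after link 3: o_3 = (-4.9497, -5.1213, 3.0000)
after link 4: o_4 = (-2.9497, -9.1213, 3.0000)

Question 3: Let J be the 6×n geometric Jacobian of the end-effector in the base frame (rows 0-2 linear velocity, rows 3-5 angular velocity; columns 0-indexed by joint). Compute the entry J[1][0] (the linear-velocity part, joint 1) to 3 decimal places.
-2.950

axis z_0 = ẑ; lever o_n−o_0 = (-2.9497,-9.1213,3.0000)
cross product → J_v[:, 0] = (9.1213,-2.9497,0.0000)
J_ω[:, 0] = z_0
entry J[1][0] = -2.9497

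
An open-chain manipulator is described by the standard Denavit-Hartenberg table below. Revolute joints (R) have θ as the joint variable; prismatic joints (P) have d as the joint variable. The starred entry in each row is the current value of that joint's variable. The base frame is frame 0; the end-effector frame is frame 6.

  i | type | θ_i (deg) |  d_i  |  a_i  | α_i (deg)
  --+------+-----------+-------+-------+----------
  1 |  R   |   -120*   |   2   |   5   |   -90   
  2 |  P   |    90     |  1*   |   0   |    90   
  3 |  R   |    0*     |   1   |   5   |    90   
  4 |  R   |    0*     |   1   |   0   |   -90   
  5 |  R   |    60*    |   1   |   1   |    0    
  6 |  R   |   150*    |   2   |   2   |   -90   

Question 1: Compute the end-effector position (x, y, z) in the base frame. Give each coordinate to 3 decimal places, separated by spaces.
after link 1: o_1 = (-2.5000, -4.3301, 2.0000)
after link 2: o_2 = (-1.6340, -4.8301, 2.0000)
after link 3: o_3 = (-2.1340, -5.6962, -3.0000)
after link 4: o_4 = (-3.0000, -5.1962, -3.0000)
after link 5: o_5 = (-2.7500, -6.4952, -3.5000)
after link 6: o_6 = (-4.6160, -7.7272, -1.7679)

-4.616 -7.727 -1.768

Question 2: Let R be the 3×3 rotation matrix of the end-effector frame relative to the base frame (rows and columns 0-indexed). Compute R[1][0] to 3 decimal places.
0.250

End-effector x-axis (col 0 of R) = (-0.4330,0.2500,0.8660)
R[1][0] = 0.2500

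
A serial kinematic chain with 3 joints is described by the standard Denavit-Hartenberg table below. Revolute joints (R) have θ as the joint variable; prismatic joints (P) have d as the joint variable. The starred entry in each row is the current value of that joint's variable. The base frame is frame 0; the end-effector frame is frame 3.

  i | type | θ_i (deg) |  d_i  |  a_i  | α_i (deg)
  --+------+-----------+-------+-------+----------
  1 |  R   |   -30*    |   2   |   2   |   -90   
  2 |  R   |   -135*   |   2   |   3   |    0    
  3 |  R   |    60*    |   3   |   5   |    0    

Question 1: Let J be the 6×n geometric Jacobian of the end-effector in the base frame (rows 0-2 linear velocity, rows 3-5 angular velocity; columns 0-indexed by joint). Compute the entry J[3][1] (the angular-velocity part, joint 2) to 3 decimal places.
axis z_1 = (0.5000,0.8660,0.0000); lever o_n−o_1 = (1.7836,4.7437,6.9509)
cross product → J_v[:, 1] = (6.0197,-3.4755,0.8272)
J_ω[:, 1] = z_1
entry J[3][1] = 0.5000

0.500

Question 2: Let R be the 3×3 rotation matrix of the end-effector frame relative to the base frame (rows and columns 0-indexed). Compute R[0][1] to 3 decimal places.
0.837

End-effector y-axis (col 1 of R) = (0.8365,-0.4830,-0.2588)
R[0][1] = 0.8365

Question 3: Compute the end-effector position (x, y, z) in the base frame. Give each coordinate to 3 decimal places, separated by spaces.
3.516 3.744 8.951

after link 1: o_1 = (1.7321, -1.0000, 2.0000)
after link 2: o_2 = (0.8949, 1.7927, 4.1213)
after link 3: o_3 = (3.5157, 3.7437, 8.9509)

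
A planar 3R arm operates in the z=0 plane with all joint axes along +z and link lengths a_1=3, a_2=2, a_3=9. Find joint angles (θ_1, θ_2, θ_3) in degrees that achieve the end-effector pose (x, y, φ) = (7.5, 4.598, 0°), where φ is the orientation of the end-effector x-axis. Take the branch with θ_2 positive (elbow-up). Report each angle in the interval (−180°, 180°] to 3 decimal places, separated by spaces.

wrist centre = target − a_3·(cos φ, sin φ) = (-1.5000, 4.5980)
cos θ_2 = (23.3916−3²−2²)/(2·3·2) = 0.8660; θ_2 = 30.0067° (elbow-up)
β = atan2(4.5980,-1.5000) = 108.0678°; ψ = atan2(1.0002,4.7319) = 11.9351°
θ_1 = β − ψ = 96.1327°
θ_3 = φ − θ_1 − θ_2 = -126.1394° (wrapped to (-180°,180°])

96.133 30.007 -126.139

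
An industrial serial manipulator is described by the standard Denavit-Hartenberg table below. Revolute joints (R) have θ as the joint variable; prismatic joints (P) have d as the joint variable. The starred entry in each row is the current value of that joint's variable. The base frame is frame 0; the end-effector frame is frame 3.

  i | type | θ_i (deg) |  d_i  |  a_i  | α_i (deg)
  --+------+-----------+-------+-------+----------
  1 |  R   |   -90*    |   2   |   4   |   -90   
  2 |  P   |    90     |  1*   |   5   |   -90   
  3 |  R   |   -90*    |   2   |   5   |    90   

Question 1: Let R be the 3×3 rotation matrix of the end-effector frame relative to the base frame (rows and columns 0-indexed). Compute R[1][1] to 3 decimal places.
End-effector y-axis (col 1 of R) = (0.0000,1.0000,-0.0000)
R[1][1] = 1.0000

1.000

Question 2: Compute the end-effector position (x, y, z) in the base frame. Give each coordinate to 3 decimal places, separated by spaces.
after link 1: o_1 = (0.0000, -4.0000, 2.0000)
after link 2: o_2 = (1.0000, -4.0000, -3.0000)
after link 3: o_3 = (6.0000, -2.0000, -3.0000)

6.000 -2.000 -3.000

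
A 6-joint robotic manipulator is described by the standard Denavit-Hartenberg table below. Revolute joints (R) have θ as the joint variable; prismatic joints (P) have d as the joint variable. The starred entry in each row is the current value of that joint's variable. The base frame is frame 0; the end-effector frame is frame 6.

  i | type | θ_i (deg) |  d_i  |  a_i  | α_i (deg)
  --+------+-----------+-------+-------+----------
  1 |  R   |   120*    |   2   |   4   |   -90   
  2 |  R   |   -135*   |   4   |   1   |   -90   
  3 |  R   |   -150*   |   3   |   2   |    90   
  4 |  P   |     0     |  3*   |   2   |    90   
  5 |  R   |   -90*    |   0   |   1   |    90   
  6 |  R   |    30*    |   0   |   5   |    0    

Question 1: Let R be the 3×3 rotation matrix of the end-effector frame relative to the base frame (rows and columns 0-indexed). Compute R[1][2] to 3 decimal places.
End-effector z-axis (col 2 of R) = (0.7392,-0.2803,0.6124)
R[1][2] = -0.2803

-0.280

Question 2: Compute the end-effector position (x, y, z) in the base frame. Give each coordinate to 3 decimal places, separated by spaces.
-9.580 0.557 1.435

after link 1: o_1 = (-2.0000, 3.4641, 2.0000)
after link 2: o_2 = (-5.1105, 0.8517, 2.7071)
after link 3: o_3 = (-7.6496, 3.2495, 3.6037)
after link 4: o_4 = (-7.4083, 6.0278, 1.3183)
after link 5: o_5 = (-7.9816, 5.2886, 1.6718)
after link 6: o_6 = (-9.5798, 0.5568, 1.4350)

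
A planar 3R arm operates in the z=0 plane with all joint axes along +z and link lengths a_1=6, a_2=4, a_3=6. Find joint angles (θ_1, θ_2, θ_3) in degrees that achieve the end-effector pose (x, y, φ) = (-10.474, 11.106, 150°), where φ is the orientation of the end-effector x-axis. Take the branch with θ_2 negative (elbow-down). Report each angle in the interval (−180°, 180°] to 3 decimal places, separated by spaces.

wrist centre = target − a_3·(cos φ, sin φ) = (-5.2778, 8.1060)
cos θ_2 = (93.5629−6²−4²)/(2·6·4) = 0.8659; θ_2 = -30.0151° (elbow-down)
β = atan2(8.1060,-5.2778) = 123.0683°; ψ = atan2(-2.0009,9.4636) = -11.9384°
θ_1 = β − ψ = 135.0067°
θ_3 = φ − θ_1 − θ_2 = 45.0084° (wrapped to (-180°,180°])

135.007 -30.015 45.008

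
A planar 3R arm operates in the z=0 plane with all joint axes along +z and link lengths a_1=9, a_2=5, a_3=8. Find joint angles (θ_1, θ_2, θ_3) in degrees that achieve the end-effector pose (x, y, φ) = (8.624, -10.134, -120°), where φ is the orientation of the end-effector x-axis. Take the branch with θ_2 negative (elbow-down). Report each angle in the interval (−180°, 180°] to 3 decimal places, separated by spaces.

1.501 -44.997 -76.504

wrist centre = target − a_3·(cos φ, sin φ) = (12.6240, -3.2058)
cos θ_2 = (169.6425−9²−5²)/(2·9·5) = 0.7071; θ_2 = -44.9974° (elbow-down)
β = atan2(-3.2058,12.6240) = -14.2488°; ψ = atan2(-3.5354,12.5357) = -15.7498°
θ_1 = β − ψ = 1.5010°
θ_3 = φ − θ_1 − θ_2 = -76.5036° (wrapped to (-180°,180°])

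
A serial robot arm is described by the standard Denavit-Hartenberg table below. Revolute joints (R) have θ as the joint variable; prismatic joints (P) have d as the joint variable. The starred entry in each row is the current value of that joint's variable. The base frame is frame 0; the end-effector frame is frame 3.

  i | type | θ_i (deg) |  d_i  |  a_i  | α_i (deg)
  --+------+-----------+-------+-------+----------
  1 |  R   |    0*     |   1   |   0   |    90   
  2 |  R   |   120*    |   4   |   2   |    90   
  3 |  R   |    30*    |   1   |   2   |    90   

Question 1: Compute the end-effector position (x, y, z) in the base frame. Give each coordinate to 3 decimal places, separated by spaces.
after link 1: o_1 = (0.0000, 0.0000, 1.0000)
after link 2: o_2 = (-1.0000, -4.0000, 2.7321)
after link 3: o_3 = (-1.0000, -5.0000, 4.7321)

-1.000 -5.000 4.732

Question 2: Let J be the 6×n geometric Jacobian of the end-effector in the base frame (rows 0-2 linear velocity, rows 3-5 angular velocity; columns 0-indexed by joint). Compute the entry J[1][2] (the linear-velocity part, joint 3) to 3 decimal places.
-1.732

axis z_2 = (0.8660,-0.0000,0.5000); lever o_n−o_2 = (0.0000,-1.0000,2.0000)
cross product → J_v[:, 2] = (0.5000,-1.7321,-0.8660)
J_ω[:, 2] = z_2
entry J[1][2] = -1.7321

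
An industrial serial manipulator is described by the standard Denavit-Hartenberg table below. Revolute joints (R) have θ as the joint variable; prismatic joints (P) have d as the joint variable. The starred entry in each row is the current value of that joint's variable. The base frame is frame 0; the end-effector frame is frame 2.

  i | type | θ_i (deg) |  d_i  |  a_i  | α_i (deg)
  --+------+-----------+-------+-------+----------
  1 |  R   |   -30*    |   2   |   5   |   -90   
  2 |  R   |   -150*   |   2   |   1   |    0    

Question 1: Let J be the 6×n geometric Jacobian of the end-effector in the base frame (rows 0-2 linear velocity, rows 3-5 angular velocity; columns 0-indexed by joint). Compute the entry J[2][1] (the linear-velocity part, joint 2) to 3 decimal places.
axis z_1 = (0.5000,0.8660,0.0000); lever o_n−o_1 = (0.2500,2.1651,0.5000)
cross product → J_v[:, 1] = (0.4330,-0.2500,0.8660)
J_ω[:, 1] = z_1
entry J[2][1] = 0.8660

0.866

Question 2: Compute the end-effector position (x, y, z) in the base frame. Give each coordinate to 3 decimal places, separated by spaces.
after link 1: o_1 = (4.3301, -2.5000, 2.0000)
after link 2: o_2 = (4.5801, -0.3349, 2.5000)

4.580 -0.335 2.500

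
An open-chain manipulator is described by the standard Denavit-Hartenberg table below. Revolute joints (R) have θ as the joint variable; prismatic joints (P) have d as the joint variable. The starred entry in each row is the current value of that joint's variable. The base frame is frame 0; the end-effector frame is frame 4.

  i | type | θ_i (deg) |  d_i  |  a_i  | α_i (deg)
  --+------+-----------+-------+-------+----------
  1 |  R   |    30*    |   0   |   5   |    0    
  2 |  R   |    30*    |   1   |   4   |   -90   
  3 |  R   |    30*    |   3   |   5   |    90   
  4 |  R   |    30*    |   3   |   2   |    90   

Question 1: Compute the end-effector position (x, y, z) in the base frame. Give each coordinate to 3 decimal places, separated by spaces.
after link 1: o_1 = (4.3301, 2.5000, 0.0000)
after link 2: o_2 = (6.3301, 5.9641, 1.0000)
after link 3: o_3 = (5.8971, 11.2141, -1.5000)
after link 4: o_4 = (6.5311, 14.3122, 0.2321)

6.531 14.312 0.232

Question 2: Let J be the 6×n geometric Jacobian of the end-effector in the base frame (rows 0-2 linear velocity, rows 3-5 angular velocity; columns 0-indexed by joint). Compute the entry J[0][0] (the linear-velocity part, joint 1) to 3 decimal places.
axis z_0 = ẑ; lever o_n−o_0 = (6.5311,14.3122,0.2321)
cross product → J_v[:, 0] = (-14.3122,6.5311,0.0000)
J_ω[:, 0] = z_0
entry J[0][0] = -14.3122

-14.312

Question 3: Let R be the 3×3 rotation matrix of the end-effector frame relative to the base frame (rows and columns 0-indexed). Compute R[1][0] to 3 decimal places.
End-effector x-axis (col 0 of R) = (-0.0580,0.8995,-0.4330)
R[1][0] = 0.8995

0.900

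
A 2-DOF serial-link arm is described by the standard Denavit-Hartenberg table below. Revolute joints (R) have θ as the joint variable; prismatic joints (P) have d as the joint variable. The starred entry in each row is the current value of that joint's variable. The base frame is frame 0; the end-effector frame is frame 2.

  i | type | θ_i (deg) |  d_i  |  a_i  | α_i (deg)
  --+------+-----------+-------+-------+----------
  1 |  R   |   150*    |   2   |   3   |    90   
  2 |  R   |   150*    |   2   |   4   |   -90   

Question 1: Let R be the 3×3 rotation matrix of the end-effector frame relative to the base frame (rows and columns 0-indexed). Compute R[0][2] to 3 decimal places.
End-effector z-axis (col 2 of R) = (0.4330,-0.2500,-0.8660)
R[0][2] = 0.4330

0.433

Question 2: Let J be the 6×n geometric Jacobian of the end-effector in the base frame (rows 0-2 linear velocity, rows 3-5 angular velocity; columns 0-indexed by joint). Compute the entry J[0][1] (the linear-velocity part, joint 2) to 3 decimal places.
axis z_1 = (0.5000,0.8660,0.0000); lever o_n−o_1 = (4.0000,0.0000,2.0000)
cross product → J_v[:, 1] = (1.7321,-1.0000,-3.4641)
J_ω[:, 1] = z_1
entry J[0][1] = 1.7321

1.732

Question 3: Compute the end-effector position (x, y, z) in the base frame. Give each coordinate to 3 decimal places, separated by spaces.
after link 1: o_1 = (-2.5981, 1.5000, 2.0000)
after link 2: o_2 = (1.4019, 1.5000, 4.0000)

1.402 1.500 4.000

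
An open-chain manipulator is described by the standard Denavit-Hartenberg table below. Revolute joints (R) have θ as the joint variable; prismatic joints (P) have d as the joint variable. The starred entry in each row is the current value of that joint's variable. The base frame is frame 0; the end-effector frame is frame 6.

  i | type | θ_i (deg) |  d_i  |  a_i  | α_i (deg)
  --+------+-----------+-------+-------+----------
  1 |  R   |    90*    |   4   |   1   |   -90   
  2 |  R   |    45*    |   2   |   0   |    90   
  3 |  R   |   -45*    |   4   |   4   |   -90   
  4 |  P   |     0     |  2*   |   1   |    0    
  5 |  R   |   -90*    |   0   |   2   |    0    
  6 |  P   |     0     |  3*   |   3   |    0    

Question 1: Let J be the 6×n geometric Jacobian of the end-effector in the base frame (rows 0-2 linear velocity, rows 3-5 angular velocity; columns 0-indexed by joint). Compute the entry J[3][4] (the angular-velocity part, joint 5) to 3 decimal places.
-0.707

axis z_4 = (-0.7071,0.5000,-0.5000); lever o_n−o_4 = (-2.1213,5.0355,2.0355)
cross product → J_v[:, 4] = (3.5355,2.5000,-2.5000)
J_ω[:, 4] = z_4
entry J[3][4] = -0.7071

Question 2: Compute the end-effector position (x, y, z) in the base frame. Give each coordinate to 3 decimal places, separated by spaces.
-2.000 12.364 5.364

after link 1: o_1 = (0.0000, 1.0000, 4.0000)
after link 2: o_2 = (-2.0000, 1.0000, 4.0000)
after link 3: o_3 = (0.8284, 5.8284, 4.8284)
after link 4: o_4 = (0.1213, 7.3284, 3.3284)
after link 5: o_5 = (0.1213, 8.7426, 4.7426)
after link 6: o_6 = (-2.0000, 12.3640, 5.3640)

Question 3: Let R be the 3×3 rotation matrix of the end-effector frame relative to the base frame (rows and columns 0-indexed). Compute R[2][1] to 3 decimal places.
End-effector y-axis (col 1 of R) = (0.7071,0.5000,-0.5000)
R[2][1] = -0.5000

-0.500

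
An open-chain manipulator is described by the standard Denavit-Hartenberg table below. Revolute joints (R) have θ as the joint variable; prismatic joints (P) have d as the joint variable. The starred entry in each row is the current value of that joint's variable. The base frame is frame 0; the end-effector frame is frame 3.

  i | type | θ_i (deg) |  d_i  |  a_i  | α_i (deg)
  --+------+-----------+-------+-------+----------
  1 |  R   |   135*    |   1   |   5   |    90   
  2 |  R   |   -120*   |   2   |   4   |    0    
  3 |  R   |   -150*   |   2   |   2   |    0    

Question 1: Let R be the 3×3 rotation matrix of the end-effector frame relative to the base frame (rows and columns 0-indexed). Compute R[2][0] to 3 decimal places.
1.000

End-effector x-axis (col 0 of R) = (0.0000,-0.0000,1.0000)
R[2][0] = 1.0000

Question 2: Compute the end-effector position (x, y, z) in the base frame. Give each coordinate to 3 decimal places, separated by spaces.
after link 1: o_1 = (-3.5355, 3.5355, 1.0000)
after link 2: o_2 = (-0.7071, 3.5355, -2.4641)
after link 3: o_3 = (0.7071, 4.9497, -0.4641)

0.707 4.950 -0.464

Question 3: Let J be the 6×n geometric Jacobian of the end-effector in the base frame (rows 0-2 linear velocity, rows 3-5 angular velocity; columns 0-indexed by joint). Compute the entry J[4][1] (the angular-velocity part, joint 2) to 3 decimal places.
0.707

axis z_1 = (0.7071,0.7071,0.0000); lever o_n−o_1 = (4.2426,1.4142,-1.4641)
cross product → J_v[:, 1] = (-1.0353,1.0353,-2.0000)
J_ω[:, 1] = z_1
entry J[4][1] = 0.7071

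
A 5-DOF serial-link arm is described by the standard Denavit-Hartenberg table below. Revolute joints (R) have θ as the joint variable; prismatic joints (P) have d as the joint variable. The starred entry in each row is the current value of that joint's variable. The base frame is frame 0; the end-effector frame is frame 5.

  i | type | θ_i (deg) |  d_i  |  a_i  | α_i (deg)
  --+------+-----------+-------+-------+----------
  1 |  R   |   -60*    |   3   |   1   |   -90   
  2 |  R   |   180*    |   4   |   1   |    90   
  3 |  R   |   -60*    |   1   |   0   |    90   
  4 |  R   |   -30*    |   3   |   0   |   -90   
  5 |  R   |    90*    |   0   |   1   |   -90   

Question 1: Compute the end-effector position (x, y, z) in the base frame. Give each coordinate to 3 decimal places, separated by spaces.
after link 1: o_1 = (0.5000, -0.8660, 3.0000)
after link 2: o_2 = (3.4641, 2.0000, 3.0000)
after link 3: o_3 = (3.4641, 2.0000, 2.0000)
after link 4: o_4 = (3.4641, -1.0000, 2.0000)
after link 5: o_5 = (3.4641, 0.0000, 2.0000)

3.464 0.000 2.000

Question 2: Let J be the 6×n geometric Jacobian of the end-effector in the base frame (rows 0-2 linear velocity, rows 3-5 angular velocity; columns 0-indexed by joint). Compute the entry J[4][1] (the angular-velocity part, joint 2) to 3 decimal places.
axis z_1 = (0.8660,0.5000,0.0000); lever o_n−o_1 = (2.9641,0.8660,-1.0000)
cross product → J_v[:, 1] = (-0.5000,0.8660,-0.7321)
J_ω[:, 1] = z_1
entry J[4][1] = 0.5000

0.500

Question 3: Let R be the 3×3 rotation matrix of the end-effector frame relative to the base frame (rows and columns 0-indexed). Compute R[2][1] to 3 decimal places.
0.866

End-effector y-axis (col 1 of R) = (0.5000,0.0000,0.8660)
R[2][1] = 0.8660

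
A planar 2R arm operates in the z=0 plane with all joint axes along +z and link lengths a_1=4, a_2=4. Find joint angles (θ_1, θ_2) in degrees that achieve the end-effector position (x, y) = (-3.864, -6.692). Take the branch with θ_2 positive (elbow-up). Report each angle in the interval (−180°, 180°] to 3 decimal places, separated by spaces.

-135.001 29.998

cos θ_2 = (59.7134−4²−4²)/(2·4·4) = 0.8660; θ_2 = 29.9980° (elbow-up)
β = atan2(-6.6920,-3.8640) = -120.0024°; ψ = atan2(1.9999,7.4642) = 14.9990°
θ_1 = β − ψ = -135.0014°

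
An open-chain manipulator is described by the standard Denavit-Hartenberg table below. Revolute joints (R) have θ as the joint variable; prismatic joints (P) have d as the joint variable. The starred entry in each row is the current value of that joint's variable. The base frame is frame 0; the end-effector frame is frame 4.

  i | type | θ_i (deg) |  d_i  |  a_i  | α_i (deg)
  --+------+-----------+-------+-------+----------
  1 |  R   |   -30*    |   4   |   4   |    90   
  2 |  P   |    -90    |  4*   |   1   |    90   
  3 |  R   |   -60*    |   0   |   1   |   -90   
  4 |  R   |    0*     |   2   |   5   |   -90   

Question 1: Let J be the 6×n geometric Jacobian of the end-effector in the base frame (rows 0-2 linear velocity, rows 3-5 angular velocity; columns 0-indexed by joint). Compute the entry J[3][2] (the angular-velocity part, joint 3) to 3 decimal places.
axis z_2 = (-0.8660,0.5000,-0.0000); lever o_n−o_2 = (2.0981,3.6340,-4.7321)
cross product → J_v[:, 2] = (-2.3660,-4.0981,-4.1962)
J_ω[:, 2] = z_2
entry J[3][2] = -0.8660

-0.866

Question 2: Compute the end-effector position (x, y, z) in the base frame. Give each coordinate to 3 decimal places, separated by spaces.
after link 1: o_1 = (3.4641, -2.0000, 4.0000)
after link 2: o_2 = (1.4641, -5.4641, 3.0000)
after link 3: o_3 = (1.8971, -4.7141, 2.5000)
after link 4: o_4 = (3.5622, -1.8301, -1.7321)

3.562 -1.830 -1.732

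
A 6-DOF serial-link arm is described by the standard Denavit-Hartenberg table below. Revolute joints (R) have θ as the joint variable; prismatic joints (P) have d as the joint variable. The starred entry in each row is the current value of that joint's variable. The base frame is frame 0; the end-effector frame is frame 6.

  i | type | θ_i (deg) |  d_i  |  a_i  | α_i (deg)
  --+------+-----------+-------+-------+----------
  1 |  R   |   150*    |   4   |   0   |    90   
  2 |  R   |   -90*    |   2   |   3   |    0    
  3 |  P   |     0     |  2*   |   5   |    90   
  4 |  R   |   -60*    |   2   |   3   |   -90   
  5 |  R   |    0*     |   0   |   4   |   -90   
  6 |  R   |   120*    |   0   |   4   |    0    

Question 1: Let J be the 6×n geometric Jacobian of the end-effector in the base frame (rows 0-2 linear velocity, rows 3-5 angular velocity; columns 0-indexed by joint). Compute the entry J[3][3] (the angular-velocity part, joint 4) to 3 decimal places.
0.866

axis z_3 = (0.8660,-0.5000,-0.0000); lever o_n−o_3 = (-1.2990,-6.2500,0.5000)
cross product → J_v[:, 3] = (-0.2500,-0.4330,-6.0622)
J_ω[:, 3] = z_3
entry J[3][3] = 0.8660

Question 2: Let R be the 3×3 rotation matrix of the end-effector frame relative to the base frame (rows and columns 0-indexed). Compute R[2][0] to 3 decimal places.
1.000

End-effector x-axis (col 0 of R) = (-0.0000,-0.0000,1.0000)
R[2][0] = 1.0000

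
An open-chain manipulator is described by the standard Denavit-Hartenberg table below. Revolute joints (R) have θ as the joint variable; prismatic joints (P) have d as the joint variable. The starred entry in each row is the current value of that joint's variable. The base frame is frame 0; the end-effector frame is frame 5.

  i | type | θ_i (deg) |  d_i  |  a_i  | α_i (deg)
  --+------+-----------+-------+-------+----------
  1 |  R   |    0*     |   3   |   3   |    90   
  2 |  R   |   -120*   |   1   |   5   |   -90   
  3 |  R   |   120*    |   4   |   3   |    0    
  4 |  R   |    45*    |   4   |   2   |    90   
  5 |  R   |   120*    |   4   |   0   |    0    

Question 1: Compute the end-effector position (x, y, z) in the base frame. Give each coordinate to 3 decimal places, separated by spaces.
after link 1: o_1 = (3.0000, 0.0000, 3.0000)
after link 2: o_2 = (0.5000, -1.0000, -1.3301)
after link 3: o_3 = (4.7141, 1.5981, -2.0311)
after link 4: o_4 = (9.1441, 2.1157, -2.3581)
after link 5: o_5 = (8.6265, 5.9794, -3.2546)

8.626 5.979 -3.255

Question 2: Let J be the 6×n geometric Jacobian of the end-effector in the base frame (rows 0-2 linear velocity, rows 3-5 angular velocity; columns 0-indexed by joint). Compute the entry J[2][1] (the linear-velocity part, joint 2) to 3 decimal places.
5.626

axis z_1 = (0.0000,-1.0000,0.0000); lever o_n−o_1 = (5.6265,5.9794,-6.2546)
cross product → J_v[:, 1] = (6.2546,0.0000,5.6265)
J_ω[:, 1] = z_1
entry J[2][1] = 5.6265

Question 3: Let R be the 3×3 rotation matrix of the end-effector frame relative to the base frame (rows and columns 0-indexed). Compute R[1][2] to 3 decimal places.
0.966

End-effector z-axis (col 2 of R) = (-0.1294,0.9659,-0.2241)
R[1][2] = 0.9659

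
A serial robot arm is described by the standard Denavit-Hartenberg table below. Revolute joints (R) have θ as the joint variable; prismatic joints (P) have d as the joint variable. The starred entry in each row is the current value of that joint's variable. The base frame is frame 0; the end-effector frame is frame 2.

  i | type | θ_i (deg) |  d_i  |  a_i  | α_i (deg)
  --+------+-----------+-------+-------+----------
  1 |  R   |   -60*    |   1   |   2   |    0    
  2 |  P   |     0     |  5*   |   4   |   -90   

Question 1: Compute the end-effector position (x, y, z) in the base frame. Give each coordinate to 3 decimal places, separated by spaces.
3.000 -5.196 6.000

after link 1: o_1 = (1.0000, -1.7321, 1.0000)
after link 2: o_2 = (3.0000, -5.1962, 6.0000)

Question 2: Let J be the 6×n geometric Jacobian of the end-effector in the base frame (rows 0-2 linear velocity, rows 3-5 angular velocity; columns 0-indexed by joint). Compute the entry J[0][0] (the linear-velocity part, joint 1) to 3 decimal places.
5.196

axis z_0 = ẑ; lever o_n−o_0 = (3.0000,-5.1962,6.0000)
cross product → J_v[:, 0] = (5.1962,3.0000,-0.0000)
J_ω[:, 0] = z_0
entry J[0][0] = 5.1962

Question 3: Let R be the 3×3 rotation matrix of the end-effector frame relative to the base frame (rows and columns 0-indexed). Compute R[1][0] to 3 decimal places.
End-effector x-axis (col 0 of R) = (0.5000,-0.8660,0.0000)
R[1][0] = -0.8660

-0.866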